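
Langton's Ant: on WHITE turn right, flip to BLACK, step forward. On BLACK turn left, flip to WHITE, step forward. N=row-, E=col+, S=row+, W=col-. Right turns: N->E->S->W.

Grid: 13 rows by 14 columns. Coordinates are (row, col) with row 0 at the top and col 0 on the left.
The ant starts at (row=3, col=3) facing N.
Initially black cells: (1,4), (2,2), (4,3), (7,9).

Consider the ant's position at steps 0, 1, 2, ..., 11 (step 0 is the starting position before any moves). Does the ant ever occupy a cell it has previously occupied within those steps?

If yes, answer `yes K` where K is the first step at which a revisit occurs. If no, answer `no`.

Answer: yes 7

Derivation:
Step 1: on WHITE (3,3): turn R to E, flip to black, move to (3,4). |black|=5 — new cell
Step 2: on WHITE (3,4): turn R to S, flip to black, move to (4,4). |black|=6 — new cell
Step 3: on WHITE (4,4): turn R to W, flip to black, move to (4,3). |black|=7 — new cell
Step 4: on BLACK (4,3): turn L to S, flip to white, move to (5,3). |black|=6 — new cell
Step 5: on WHITE (5,3): turn R to W, flip to black, move to (5,2). |black|=7 — new cell
Step 6: on WHITE (5,2): turn R to N, flip to black, move to (4,2). |black|=8 — new cell
Step 7: on WHITE (4,2): turn R to E, flip to black, move to (4,3). |black|=9 — REVISIT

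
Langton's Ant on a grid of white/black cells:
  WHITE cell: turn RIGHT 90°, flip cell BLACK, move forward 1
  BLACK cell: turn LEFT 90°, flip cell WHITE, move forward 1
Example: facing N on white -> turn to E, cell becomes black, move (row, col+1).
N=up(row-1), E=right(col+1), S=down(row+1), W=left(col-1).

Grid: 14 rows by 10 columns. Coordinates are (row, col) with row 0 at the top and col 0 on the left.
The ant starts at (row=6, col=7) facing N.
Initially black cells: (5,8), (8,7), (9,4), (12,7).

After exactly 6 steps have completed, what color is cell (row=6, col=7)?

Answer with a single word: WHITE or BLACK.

Answer: WHITE

Derivation:
Step 1: on WHITE (6,7): turn R to E, flip to black, move to (6,8). |black|=5
Step 2: on WHITE (6,8): turn R to S, flip to black, move to (7,8). |black|=6
Step 3: on WHITE (7,8): turn R to W, flip to black, move to (7,7). |black|=7
Step 4: on WHITE (7,7): turn R to N, flip to black, move to (6,7). |black|=8
Step 5: on BLACK (6,7): turn L to W, flip to white, move to (6,6). |black|=7
Step 6: on WHITE (6,6): turn R to N, flip to black, move to (5,6). |black|=8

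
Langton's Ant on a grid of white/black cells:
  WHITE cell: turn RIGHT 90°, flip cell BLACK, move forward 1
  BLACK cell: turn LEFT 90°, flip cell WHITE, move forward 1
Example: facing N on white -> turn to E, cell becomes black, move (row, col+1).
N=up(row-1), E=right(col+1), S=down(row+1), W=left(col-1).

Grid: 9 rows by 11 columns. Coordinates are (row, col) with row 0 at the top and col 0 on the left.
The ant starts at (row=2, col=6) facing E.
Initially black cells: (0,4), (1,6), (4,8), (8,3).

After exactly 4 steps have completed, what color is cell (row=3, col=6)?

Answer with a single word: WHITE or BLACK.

Answer: BLACK

Derivation:
Step 1: on WHITE (2,6): turn R to S, flip to black, move to (3,6). |black|=5
Step 2: on WHITE (3,6): turn R to W, flip to black, move to (3,5). |black|=6
Step 3: on WHITE (3,5): turn R to N, flip to black, move to (2,5). |black|=7
Step 4: on WHITE (2,5): turn R to E, flip to black, move to (2,6). |black|=8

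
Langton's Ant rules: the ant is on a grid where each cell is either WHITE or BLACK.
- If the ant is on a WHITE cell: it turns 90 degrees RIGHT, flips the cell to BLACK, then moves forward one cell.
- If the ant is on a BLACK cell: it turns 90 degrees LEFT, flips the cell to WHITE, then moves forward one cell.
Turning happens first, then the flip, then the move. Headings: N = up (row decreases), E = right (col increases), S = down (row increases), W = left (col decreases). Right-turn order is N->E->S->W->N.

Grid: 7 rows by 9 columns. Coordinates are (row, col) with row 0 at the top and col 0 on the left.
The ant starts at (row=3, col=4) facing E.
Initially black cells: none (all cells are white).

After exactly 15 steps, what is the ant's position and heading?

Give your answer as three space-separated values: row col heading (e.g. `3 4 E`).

Step 1: on WHITE (3,4): turn R to S, flip to black, move to (4,4). |black|=1
Step 2: on WHITE (4,4): turn R to W, flip to black, move to (4,3). |black|=2
Step 3: on WHITE (4,3): turn R to N, flip to black, move to (3,3). |black|=3
Step 4: on WHITE (3,3): turn R to E, flip to black, move to (3,4). |black|=4
Step 5: on BLACK (3,4): turn L to N, flip to white, move to (2,4). |black|=3
Step 6: on WHITE (2,4): turn R to E, flip to black, move to (2,5). |black|=4
Step 7: on WHITE (2,5): turn R to S, flip to black, move to (3,5). |black|=5
Step 8: on WHITE (3,5): turn R to W, flip to black, move to (3,4). |black|=6
Step 9: on WHITE (3,4): turn R to N, flip to black, move to (2,4). |black|=7
Step 10: on BLACK (2,4): turn L to W, flip to white, move to (2,3). |black|=6
Step 11: on WHITE (2,3): turn R to N, flip to black, move to (1,3). |black|=7
Step 12: on WHITE (1,3): turn R to E, flip to black, move to (1,4). |black|=8
Step 13: on WHITE (1,4): turn R to S, flip to black, move to (2,4). |black|=9
Step 14: on WHITE (2,4): turn R to W, flip to black, move to (2,3). |black|=10
Step 15: on BLACK (2,3): turn L to S, flip to white, move to (3,3). |black|=9

Answer: 3 3 S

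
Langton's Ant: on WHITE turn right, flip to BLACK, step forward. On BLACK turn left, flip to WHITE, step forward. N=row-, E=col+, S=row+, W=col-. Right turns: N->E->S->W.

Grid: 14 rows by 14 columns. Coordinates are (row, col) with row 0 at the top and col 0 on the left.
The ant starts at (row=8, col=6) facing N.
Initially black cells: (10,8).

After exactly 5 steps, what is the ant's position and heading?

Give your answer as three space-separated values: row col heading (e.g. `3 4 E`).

Answer: 8 5 W

Derivation:
Step 1: on WHITE (8,6): turn R to E, flip to black, move to (8,7). |black|=2
Step 2: on WHITE (8,7): turn R to S, flip to black, move to (9,7). |black|=3
Step 3: on WHITE (9,7): turn R to W, flip to black, move to (9,6). |black|=4
Step 4: on WHITE (9,6): turn R to N, flip to black, move to (8,6). |black|=5
Step 5: on BLACK (8,6): turn L to W, flip to white, move to (8,5). |black|=4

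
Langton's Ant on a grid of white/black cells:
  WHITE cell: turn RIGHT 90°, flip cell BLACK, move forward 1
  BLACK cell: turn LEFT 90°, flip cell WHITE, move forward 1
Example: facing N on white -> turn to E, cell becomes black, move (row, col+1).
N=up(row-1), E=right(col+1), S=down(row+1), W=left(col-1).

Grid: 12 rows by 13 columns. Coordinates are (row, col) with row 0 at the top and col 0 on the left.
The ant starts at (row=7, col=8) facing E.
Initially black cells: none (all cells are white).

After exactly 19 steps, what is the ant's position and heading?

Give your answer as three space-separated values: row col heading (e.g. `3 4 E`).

Answer: 5 7 N

Derivation:
Step 1: on WHITE (7,8): turn R to S, flip to black, move to (8,8). |black|=1
Step 2: on WHITE (8,8): turn R to W, flip to black, move to (8,7). |black|=2
Step 3: on WHITE (8,7): turn R to N, flip to black, move to (7,7). |black|=3
Step 4: on WHITE (7,7): turn R to E, flip to black, move to (7,8). |black|=4
Step 5: on BLACK (7,8): turn L to N, flip to white, move to (6,8). |black|=3
Step 6: on WHITE (6,8): turn R to E, flip to black, move to (6,9). |black|=4
Step 7: on WHITE (6,9): turn R to S, flip to black, move to (7,9). |black|=5
Step 8: on WHITE (7,9): turn R to W, flip to black, move to (7,8). |black|=6
Step 9: on WHITE (7,8): turn R to N, flip to black, move to (6,8). |black|=7
Step 10: on BLACK (6,8): turn L to W, flip to white, move to (6,7). |black|=6
Step 11: on WHITE (6,7): turn R to N, flip to black, move to (5,7). |black|=7
Step 12: on WHITE (5,7): turn R to E, flip to black, move to (5,8). |black|=8
Step 13: on WHITE (5,8): turn R to S, flip to black, move to (6,8). |black|=9
Step 14: on WHITE (6,8): turn R to W, flip to black, move to (6,7). |black|=10
Step 15: on BLACK (6,7): turn L to S, flip to white, move to (7,7). |black|=9
Step 16: on BLACK (7,7): turn L to E, flip to white, move to (7,8). |black|=8
Step 17: on BLACK (7,8): turn L to N, flip to white, move to (6,8). |black|=7
Step 18: on BLACK (6,8): turn L to W, flip to white, move to (6,7). |black|=6
Step 19: on WHITE (6,7): turn R to N, flip to black, move to (5,7). |black|=7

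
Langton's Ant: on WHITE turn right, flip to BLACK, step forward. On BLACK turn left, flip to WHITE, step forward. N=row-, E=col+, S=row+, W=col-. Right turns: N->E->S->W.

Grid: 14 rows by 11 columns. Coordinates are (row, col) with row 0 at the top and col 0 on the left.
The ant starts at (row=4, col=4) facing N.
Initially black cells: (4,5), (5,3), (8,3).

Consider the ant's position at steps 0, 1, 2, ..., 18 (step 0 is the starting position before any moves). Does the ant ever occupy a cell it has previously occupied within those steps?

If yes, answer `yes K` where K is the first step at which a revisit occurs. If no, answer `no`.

Answer: yes 5

Derivation:
Step 1: on WHITE (4,4): turn R to E, flip to black, move to (4,5). |black|=4 — new cell
Step 2: on BLACK (4,5): turn L to N, flip to white, move to (3,5). |black|=3 — new cell
Step 3: on WHITE (3,5): turn R to E, flip to black, move to (3,6). |black|=4 — new cell
Step 4: on WHITE (3,6): turn R to S, flip to black, move to (4,6). |black|=5 — new cell
Step 5: on WHITE (4,6): turn R to W, flip to black, move to (4,5). |black|=6 — REVISIT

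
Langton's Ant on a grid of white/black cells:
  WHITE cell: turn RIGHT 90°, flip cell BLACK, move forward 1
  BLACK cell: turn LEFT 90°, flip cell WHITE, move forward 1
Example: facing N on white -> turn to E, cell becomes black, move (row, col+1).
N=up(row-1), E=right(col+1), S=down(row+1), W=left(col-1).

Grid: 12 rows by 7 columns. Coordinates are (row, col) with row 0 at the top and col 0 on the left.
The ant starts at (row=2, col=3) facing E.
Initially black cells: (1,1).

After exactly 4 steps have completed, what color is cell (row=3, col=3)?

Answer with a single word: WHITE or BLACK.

Step 1: on WHITE (2,3): turn R to S, flip to black, move to (3,3). |black|=2
Step 2: on WHITE (3,3): turn R to W, flip to black, move to (3,2). |black|=3
Step 3: on WHITE (3,2): turn R to N, flip to black, move to (2,2). |black|=4
Step 4: on WHITE (2,2): turn R to E, flip to black, move to (2,3). |black|=5

Answer: BLACK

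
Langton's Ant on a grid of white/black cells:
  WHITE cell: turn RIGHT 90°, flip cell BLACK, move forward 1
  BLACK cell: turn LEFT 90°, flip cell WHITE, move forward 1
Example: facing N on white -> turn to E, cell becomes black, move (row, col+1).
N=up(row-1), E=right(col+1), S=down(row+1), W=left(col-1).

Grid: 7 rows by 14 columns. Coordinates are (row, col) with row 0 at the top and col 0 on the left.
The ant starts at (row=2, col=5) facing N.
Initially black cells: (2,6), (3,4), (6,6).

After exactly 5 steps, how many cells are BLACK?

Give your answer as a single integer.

Step 1: on WHITE (2,5): turn R to E, flip to black, move to (2,6). |black|=4
Step 2: on BLACK (2,6): turn L to N, flip to white, move to (1,6). |black|=3
Step 3: on WHITE (1,6): turn R to E, flip to black, move to (1,7). |black|=4
Step 4: on WHITE (1,7): turn R to S, flip to black, move to (2,7). |black|=5
Step 5: on WHITE (2,7): turn R to W, flip to black, move to (2,6). |black|=6

Answer: 6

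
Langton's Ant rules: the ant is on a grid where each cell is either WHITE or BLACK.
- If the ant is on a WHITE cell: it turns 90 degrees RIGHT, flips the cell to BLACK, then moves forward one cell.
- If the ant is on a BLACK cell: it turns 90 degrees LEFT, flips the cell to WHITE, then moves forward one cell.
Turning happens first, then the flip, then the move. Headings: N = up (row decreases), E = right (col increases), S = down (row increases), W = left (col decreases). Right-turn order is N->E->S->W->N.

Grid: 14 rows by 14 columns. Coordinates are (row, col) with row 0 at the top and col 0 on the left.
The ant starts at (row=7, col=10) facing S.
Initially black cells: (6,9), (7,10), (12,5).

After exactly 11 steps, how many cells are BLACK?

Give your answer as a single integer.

Step 1: on BLACK (7,10): turn L to E, flip to white, move to (7,11). |black|=2
Step 2: on WHITE (7,11): turn R to S, flip to black, move to (8,11). |black|=3
Step 3: on WHITE (8,11): turn R to W, flip to black, move to (8,10). |black|=4
Step 4: on WHITE (8,10): turn R to N, flip to black, move to (7,10). |black|=5
Step 5: on WHITE (7,10): turn R to E, flip to black, move to (7,11). |black|=6
Step 6: on BLACK (7,11): turn L to N, flip to white, move to (6,11). |black|=5
Step 7: on WHITE (6,11): turn R to E, flip to black, move to (6,12). |black|=6
Step 8: on WHITE (6,12): turn R to S, flip to black, move to (7,12). |black|=7
Step 9: on WHITE (7,12): turn R to W, flip to black, move to (7,11). |black|=8
Step 10: on WHITE (7,11): turn R to N, flip to black, move to (6,11). |black|=9
Step 11: on BLACK (6,11): turn L to W, flip to white, move to (6,10). |black|=8

Answer: 8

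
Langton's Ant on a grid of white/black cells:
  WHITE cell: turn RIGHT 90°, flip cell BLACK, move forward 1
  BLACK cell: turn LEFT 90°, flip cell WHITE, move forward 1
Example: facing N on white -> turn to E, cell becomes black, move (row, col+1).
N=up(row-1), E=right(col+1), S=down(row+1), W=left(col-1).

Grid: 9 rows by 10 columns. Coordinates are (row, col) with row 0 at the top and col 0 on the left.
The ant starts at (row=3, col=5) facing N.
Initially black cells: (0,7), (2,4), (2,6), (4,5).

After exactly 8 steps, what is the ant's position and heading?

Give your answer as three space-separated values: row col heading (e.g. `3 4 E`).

Answer: 5 5 S

Derivation:
Step 1: on WHITE (3,5): turn R to E, flip to black, move to (3,6). |black|=5
Step 2: on WHITE (3,6): turn R to S, flip to black, move to (4,6). |black|=6
Step 3: on WHITE (4,6): turn R to W, flip to black, move to (4,5). |black|=7
Step 4: on BLACK (4,5): turn L to S, flip to white, move to (5,5). |black|=6
Step 5: on WHITE (5,5): turn R to W, flip to black, move to (5,4). |black|=7
Step 6: on WHITE (5,4): turn R to N, flip to black, move to (4,4). |black|=8
Step 7: on WHITE (4,4): turn R to E, flip to black, move to (4,5). |black|=9
Step 8: on WHITE (4,5): turn R to S, flip to black, move to (5,5). |black|=10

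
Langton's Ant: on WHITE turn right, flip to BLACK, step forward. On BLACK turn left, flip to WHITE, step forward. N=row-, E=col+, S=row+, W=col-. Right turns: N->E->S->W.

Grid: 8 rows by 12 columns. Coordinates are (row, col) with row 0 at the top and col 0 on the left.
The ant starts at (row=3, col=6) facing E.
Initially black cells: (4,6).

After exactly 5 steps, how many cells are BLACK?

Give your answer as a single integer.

Answer: 4

Derivation:
Step 1: on WHITE (3,6): turn R to S, flip to black, move to (4,6). |black|=2
Step 2: on BLACK (4,6): turn L to E, flip to white, move to (4,7). |black|=1
Step 3: on WHITE (4,7): turn R to S, flip to black, move to (5,7). |black|=2
Step 4: on WHITE (5,7): turn R to W, flip to black, move to (5,6). |black|=3
Step 5: on WHITE (5,6): turn R to N, flip to black, move to (4,6). |black|=4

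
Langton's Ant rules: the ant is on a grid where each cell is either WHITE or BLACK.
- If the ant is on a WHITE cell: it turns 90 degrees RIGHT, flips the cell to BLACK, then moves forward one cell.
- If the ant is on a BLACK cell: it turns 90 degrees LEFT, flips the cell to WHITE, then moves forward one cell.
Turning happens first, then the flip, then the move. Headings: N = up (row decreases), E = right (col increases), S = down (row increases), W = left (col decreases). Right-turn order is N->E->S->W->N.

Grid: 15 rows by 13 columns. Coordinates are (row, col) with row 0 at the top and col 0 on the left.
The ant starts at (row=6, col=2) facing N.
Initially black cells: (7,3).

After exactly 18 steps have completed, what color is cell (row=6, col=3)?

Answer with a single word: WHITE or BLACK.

Step 1: on WHITE (6,2): turn R to E, flip to black, move to (6,3). |black|=2
Step 2: on WHITE (6,3): turn R to S, flip to black, move to (7,3). |black|=3
Step 3: on BLACK (7,3): turn L to E, flip to white, move to (7,4). |black|=2
Step 4: on WHITE (7,4): turn R to S, flip to black, move to (8,4). |black|=3
Step 5: on WHITE (8,4): turn R to W, flip to black, move to (8,3). |black|=4
Step 6: on WHITE (8,3): turn R to N, flip to black, move to (7,3). |black|=5
Step 7: on WHITE (7,3): turn R to E, flip to black, move to (7,4). |black|=6
Step 8: on BLACK (7,4): turn L to N, flip to white, move to (6,4). |black|=5
Step 9: on WHITE (6,4): turn R to E, flip to black, move to (6,5). |black|=6
Step 10: on WHITE (6,5): turn R to S, flip to black, move to (7,5). |black|=7
Step 11: on WHITE (7,5): turn R to W, flip to black, move to (7,4). |black|=8
Step 12: on WHITE (7,4): turn R to N, flip to black, move to (6,4). |black|=9
Step 13: on BLACK (6,4): turn L to W, flip to white, move to (6,3). |black|=8
Step 14: on BLACK (6,3): turn L to S, flip to white, move to (7,3). |black|=7
Step 15: on BLACK (7,3): turn L to E, flip to white, move to (7,4). |black|=6
Step 16: on BLACK (7,4): turn L to N, flip to white, move to (6,4). |black|=5
Step 17: on WHITE (6,4): turn R to E, flip to black, move to (6,5). |black|=6
Step 18: on BLACK (6,5): turn L to N, flip to white, move to (5,5). |black|=5

Answer: WHITE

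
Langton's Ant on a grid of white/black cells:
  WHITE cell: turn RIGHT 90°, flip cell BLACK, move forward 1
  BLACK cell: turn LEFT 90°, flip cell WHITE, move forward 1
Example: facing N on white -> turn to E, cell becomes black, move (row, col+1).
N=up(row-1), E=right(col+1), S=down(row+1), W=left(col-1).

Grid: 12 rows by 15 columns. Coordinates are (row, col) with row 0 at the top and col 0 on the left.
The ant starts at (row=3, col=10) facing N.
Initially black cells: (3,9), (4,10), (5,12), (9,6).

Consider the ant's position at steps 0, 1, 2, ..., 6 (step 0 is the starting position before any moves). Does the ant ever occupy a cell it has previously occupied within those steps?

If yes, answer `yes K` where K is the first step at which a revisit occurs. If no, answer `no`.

Step 1: on WHITE (3,10): turn R to E, flip to black, move to (3,11). |black|=5 — new cell
Step 2: on WHITE (3,11): turn R to S, flip to black, move to (4,11). |black|=6 — new cell
Step 3: on WHITE (4,11): turn R to W, flip to black, move to (4,10). |black|=7 — new cell
Step 4: on BLACK (4,10): turn L to S, flip to white, move to (5,10). |black|=6 — new cell
Step 5: on WHITE (5,10): turn R to W, flip to black, move to (5,9). |black|=7 — new cell
Step 6: on WHITE (5,9): turn R to N, flip to black, move to (4,9). |black|=8 — new cell
No revisit within 6 steps.

Answer: no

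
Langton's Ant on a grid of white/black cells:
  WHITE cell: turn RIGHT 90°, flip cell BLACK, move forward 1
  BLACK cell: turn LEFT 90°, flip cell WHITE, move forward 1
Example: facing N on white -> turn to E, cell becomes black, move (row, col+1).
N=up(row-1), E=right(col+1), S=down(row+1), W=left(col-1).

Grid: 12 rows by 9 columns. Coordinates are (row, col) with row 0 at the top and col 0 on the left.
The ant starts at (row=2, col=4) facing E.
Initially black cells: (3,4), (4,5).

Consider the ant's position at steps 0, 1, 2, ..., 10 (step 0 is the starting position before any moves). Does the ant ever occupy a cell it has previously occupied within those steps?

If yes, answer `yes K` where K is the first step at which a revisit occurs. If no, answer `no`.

Answer: yes 7

Derivation:
Step 1: on WHITE (2,4): turn R to S, flip to black, move to (3,4). |black|=3 — new cell
Step 2: on BLACK (3,4): turn L to E, flip to white, move to (3,5). |black|=2 — new cell
Step 3: on WHITE (3,5): turn R to S, flip to black, move to (4,5). |black|=3 — new cell
Step 4: on BLACK (4,5): turn L to E, flip to white, move to (4,6). |black|=2 — new cell
Step 5: on WHITE (4,6): turn R to S, flip to black, move to (5,6). |black|=3 — new cell
Step 6: on WHITE (5,6): turn R to W, flip to black, move to (5,5). |black|=4 — new cell
Step 7: on WHITE (5,5): turn R to N, flip to black, move to (4,5). |black|=5 — REVISIT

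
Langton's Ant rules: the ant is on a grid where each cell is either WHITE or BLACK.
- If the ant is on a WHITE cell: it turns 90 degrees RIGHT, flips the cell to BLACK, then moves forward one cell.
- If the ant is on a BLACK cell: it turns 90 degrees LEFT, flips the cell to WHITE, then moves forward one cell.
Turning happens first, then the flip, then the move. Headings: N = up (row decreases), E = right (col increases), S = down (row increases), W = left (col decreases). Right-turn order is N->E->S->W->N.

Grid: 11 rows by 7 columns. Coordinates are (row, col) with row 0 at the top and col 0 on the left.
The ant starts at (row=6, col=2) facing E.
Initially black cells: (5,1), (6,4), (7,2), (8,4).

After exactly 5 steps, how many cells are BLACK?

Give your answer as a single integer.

Answer: 7

Derivation:
Step 1: on WHITE (6,2): turn R to S, flip to black, move to (7,2). |black|=5
Step 2: on BLACK (7,2): turn L to E, flip to white, move to (7,3). |black|=4
Step 3: on WHITE (7,3): turn R to S, flip to black, move to (8,3). |black|=5
Step 4: on WHITE (8,3): turn R to W, flip to black, move to (8,2). |black|=6
Step 5: on WHITE (8,2): turn R to N, flip to black, move to (7,2). |black|=7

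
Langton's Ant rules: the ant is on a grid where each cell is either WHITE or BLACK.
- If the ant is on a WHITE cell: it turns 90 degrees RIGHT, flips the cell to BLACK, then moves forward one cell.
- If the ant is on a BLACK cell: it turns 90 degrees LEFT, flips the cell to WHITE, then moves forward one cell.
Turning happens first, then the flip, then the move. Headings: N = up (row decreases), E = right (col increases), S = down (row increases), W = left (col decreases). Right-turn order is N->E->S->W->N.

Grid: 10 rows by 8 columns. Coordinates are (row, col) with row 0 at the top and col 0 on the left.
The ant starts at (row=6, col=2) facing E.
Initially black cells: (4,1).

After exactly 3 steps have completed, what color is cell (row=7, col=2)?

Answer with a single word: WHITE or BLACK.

Answer: BLACK

Derivation:
Step 1: on WHITE (6,2): turn R to S, flip to black, move to (7,2). |black|=2
Step 2: on WHITE (7,2): turn R to W, flip to black, move to (7,1). |black|=3
Step 3: on WHITE (7,1): turn R to N, flip to black, move to (6,1). |black|=4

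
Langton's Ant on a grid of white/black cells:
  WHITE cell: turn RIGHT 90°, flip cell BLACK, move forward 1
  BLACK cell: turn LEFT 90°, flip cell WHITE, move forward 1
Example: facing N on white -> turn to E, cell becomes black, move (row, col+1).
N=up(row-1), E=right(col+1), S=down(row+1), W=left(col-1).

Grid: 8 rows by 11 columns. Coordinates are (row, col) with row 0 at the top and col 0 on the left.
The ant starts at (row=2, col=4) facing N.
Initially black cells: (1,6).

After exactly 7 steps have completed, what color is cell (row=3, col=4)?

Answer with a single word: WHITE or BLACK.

Answer: BLACK

Derivation:
Step 1: on WHITE (2,4): turn R to E, flip to black, move to (2,5). |black|=2
Step 2: on WHITE (2,5): turn R to S, flip to black, move to (3,5). |black|=3
Step 3: on WHITE (3,5): turn R to W, flip to black, move to (3,4). |black|=4
Step 4: on WHITE (3,4): turn R to N, flip to black, move to (2,4). |black|=5
Step 5: on BLACK (2,4): turn L to W, flip to white, move to (2,3). |black|=4
Step 6: on WHITE (2,3): turn R to N, flip to black, move to (1,3). |black|=5
Step 7: on WHITE (1,3): turn R to E, flip to black, move to (1,4). |black|=6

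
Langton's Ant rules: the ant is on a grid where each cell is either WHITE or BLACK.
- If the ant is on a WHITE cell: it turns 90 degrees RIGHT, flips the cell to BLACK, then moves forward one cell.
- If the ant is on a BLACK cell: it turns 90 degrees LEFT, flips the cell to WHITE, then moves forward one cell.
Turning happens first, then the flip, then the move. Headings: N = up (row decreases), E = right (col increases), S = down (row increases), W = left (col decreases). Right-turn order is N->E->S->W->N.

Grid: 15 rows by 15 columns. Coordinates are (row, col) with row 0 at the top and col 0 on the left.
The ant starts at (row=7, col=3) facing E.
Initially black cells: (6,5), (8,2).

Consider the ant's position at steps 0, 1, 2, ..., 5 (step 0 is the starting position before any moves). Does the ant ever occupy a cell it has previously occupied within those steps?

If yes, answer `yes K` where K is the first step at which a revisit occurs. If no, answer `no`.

Step 1: on WHITE (7,3): turn R to S, flip to black, move to (8,3). |black|=3 — new cell
Step 2: on WHITE (8,3): turn R to W, flip to black, move to (8,2). |black|=4 — new cell
Step 3: on BLACK (8,2): turn L to S, flip to white, move to (9,2). |black|=3 — new cell
Step 4: on WHITE (9,2): turn R to W, flip to black, move to (9,1). |black|=4 — new cell
Step 5: on WHITE (9,1): turn R to N, flip to black, move to (8,1). |black|=5 — new cell
No revisit within 5 steps.

Answer: no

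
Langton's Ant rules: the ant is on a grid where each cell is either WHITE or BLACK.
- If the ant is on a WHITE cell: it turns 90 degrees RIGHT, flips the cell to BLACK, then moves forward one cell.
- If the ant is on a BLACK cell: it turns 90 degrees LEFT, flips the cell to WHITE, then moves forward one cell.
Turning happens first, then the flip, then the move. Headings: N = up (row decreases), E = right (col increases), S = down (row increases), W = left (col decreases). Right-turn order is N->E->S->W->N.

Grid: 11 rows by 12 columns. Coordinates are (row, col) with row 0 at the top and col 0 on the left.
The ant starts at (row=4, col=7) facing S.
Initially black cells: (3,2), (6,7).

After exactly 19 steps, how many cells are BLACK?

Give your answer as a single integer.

Answer: 9

Derivation:
Step 1: on WHITE (4,7): turn R to W, flip to black, move to (4,6). |black|=3
Step 2: on WHITE (4,6): turn R to N, flip to black, move to (3,6). |black|=4
Step 3: on WHITE (3,6): turn R to E, flip to black, move to (3,7). |black|=5
Step 4: on WHITE (3,7): turn R to S, flip to black, move to (4,7). |black|=6
Step 5: on BLACK (4,7): turn L to E, flip to white, move to (4,8). |black|=5
Step 6: on WHITE (4,8): turn R to S, flip to black, move to (5,8). |black|=6
Step 7: on WHITE (5,8): turn R to W, flip to black, move to (5,7). |black|=7
Step 8: on WHITE (5,7): turn R to N, flip to black, move to (4,7). |black|=8
Step 9: on WHITE (4,7): turn R to E, flip to black, move to (4,8). |black|=9
Step 10: on BLACK (4,8): turn L to N, flip to white, move to (3,8). |black|=8
Step 11: on WHITE (3,8): turn R to E, flip to black, move to (3,9). |black|=9
Step 12: on WHITE (3,9): turn R to S, flip to black, move to (4,9). |black|=10
Step 13: on WHITE (4,9): turn R to W, flip to black, move to (4,8). |black|=11
Step 14: on WHITE (4,8): turn R to N, flip to black, move to (3,8). |black|=12
Step 15: on BLACK (3,8): turn L to W, flip to white, move to (3,7). |black|=11
Step 16: on BLACK (3,7): turn L to S, flip to white, move to (4,7). |black|=10
Step 17: on BLACK (4,7): turn L to E, flip to white, move to (4,8). |black|=9
Step 18: on BLACK (4,8): turn L to N, flip to white, move to (3,8). |black|=8
Step 19: on WHITE (3,8): turn R to E, flip to black, move to (3,9). |black|=9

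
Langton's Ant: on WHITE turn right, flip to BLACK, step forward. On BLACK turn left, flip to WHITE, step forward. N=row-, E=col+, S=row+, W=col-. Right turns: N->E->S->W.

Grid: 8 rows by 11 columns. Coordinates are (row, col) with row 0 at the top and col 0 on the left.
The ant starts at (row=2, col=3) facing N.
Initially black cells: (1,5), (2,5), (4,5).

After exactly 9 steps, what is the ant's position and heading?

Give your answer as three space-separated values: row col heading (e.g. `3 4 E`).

Step 1: on WHITE (2,3): turn R to E, flip to black, move to (2,4). |black|=4
Step 2: on WHITE (2,4): turn R to S, flip to black, move to (3,4). |black|=5
Step 3: on WHITE (3,4): turn R to W, flip to black, move to (3,3). |black|=6
Step 4: on WHITE (3,3): turn R to N, flip to black, move to (2,3). |black|=7
Step 5: on BLACK (2,3): turn L to W, flip to white, move to (2,2). |black|=6
Step 6: on WHITE (2,2): turn R to N, flip to black, move to (1,2). |black|=7
Step 7: on WHITE (1,2): turn R to E, flip to black, move to (1,3). |black|=8
Step 8: on WHITE (1,3): turn R to S, flip to black, move to (2,3). |black|=9
Step 9: on WHITE (2,3): turn R to W, flip to black, move to (2,2). |black|=10

Answer: 2 2 W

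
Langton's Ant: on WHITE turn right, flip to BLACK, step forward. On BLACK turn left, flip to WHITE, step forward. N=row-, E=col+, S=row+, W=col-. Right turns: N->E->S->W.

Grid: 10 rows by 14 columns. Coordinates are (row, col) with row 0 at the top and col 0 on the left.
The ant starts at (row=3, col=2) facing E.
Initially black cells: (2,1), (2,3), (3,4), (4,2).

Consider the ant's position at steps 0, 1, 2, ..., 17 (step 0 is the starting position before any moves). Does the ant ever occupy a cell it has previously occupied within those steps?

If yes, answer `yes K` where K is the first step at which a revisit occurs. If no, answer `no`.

Step 1: on WHITE (3,2): turn R to S, flip to black, move to (4,2). |black|=5 — new cell
Step 2: on BLACK (4,2): turn L to E, flip to white, move to (4,3). |black|=4 — new cell
Step 3: on WHITE (4,3): turn R to S, flip to black, move to (5,3). |black|=5 — new cell
Step 4: on WHITE (5,3): turn R to W, flip to black, move to (5,2). |black|=6 — new cell
Step 5: on WHITE (5,2): turn R to N, flip to black, move to (4,2). |black|=7 — REVISIT

Answer: yes 5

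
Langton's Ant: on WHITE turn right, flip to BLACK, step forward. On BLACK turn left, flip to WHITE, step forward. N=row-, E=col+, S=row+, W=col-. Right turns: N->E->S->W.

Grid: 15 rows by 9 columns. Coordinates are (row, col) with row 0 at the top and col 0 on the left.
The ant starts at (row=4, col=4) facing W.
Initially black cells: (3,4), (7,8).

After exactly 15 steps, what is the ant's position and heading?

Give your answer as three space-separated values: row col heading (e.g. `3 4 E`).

Step 1: on WHITE (4,4): turn R to N, flip to black, move to (3,4). |black|=3
Step 2: on BLACK (3,4): turn L to W, flip to white, move to (3,3). |black|=2
Step 3: on WHITE (3,3): turn R to N, flip to black, move to (2,3). |black|=3
Step 4: on WHITE (2,3): turn R to E, flip to black, move to (2,4). |black|=4
Step 5: on WHITE (2,4): turn R to S, flip to black, move to (3,4). |black|=5
Step 6: on WHITE (3,4): turn R to W, flip to black, move to (3,3). |black|=6
Step 7: on BLACK (3,3): turn L to S, flip to white, move to (4,3). |black|=5
Step 8: on WHITE (4,3): turn R to W, flip to black, move to (4,2). |black|=6
Step 9: on WHITE (4,2): turn R to N, flip to black, move to (3,2). |black|=7
Step 10: on WHITE (3,2): turn R to E, flip to black, move to (3,3). |black|=8
Step 11: on WHITE (3,3): turn R to S, flip to black, move to (4,3). |black|=9
Step 12: on BLACK (4,3): turn L to E, flip to white, move to (4,4). |black|=8
Step 13: on BLACK (4,4): turn L to N, flip to white, move to (3,4). |black|=7
Step 14: on BLACK (3,4): turn L to W, flip to white, move to (3,3). |black|=6
Step 15: on BLACK (3,3): turn L to S, flip to white, move to (4,3). |black|=5

Answer: 4 3 S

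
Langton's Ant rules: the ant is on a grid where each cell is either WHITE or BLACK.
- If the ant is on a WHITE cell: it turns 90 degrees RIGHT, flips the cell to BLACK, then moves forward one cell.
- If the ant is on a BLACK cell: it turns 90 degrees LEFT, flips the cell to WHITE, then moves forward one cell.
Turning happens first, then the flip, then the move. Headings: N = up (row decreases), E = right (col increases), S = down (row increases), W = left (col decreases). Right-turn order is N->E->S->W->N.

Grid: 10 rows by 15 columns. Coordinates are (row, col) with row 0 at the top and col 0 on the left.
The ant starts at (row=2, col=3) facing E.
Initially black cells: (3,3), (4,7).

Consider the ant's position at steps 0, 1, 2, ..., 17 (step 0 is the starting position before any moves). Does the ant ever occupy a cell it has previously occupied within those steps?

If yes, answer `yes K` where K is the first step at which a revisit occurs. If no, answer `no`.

Step 1: on WHITE (2,3): turn R to S, flip to black, move to (3,3). |black|=3 — new cell
Step 2: on BLACK (3,3): turn L to E, flip to white, move to (3,4). |black|=2 — new cell
Step 3: on WHITE (3,4): turn R to S, flip to black, move to (4,4). |black|=3 — new cell
Step 4: on WHITE (4,4): turn R to W, flip to black, move to (4,3). |black|=4 — new cell
Step 5: on WHITE (4,3): turn R to N, flip to black, move to (3,3). |black|=5 — REVISIT

Answer: yes 5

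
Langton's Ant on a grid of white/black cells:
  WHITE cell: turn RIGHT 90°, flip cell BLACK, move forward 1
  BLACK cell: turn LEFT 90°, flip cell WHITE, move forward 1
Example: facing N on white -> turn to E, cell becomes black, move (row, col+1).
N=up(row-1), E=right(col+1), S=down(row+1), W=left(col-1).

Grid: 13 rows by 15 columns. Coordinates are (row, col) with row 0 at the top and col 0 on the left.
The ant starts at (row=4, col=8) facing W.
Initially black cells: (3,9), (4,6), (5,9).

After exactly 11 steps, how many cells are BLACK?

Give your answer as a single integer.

Step 1: on WHITE (4,8): turn R to N, flip to black, move to (3,8). |black|=4
Step 2: on WHITE (3,8): turn R to E, flip to black, move to (3,9). |black|=5
Step 3: on BLACK (3,9): turn L to N, flip to white, move to (2,9). |black|=4
Step 4: on WHITE (2,9): turn R to E, flip to black, move to (2,10). |black|=5
Step 5: on WHITE (2,10): turn R to S, flip to black, move to (3,10). |black|=6
Step 6: on WHITE (3,10): turn R to W, flip to black, move to (3,9). |black|=7
Step 7: on WHITE (3,9): turn R to N, flip to black, move to (2,9). |black|=8
Step 8: on BLACK (2,9): turn L to W, flip to white, move to (2,8). |black|=7
Step 9: on WHITE (2,8): turn R to N, flip to black, move to (1,8). |black|=8
Step 10: on WHITE (1,8): turn R to E, flip to black, move to (1,9). |black|=9
Step 11: on WHITE (1,9): turn R to S, flip to black, move to (2,9). |black|=10

Answer: 10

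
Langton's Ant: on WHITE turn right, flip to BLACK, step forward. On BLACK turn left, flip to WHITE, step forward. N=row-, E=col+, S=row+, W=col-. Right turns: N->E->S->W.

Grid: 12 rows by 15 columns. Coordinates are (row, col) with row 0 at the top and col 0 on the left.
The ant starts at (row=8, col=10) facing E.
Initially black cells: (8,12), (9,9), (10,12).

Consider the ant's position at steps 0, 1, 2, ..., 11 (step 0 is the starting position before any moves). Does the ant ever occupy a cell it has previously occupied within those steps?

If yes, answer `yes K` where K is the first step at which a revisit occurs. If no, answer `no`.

Step 1: on WHITE (8,10): turn R to S, flip to black, move to (9,10). |black|=4 — new cell
Step 2: on WHITE (9,10): turn R to W, flip to black, move to (9,9). |black|=5 — new cell
Step 3: on BLACK (9,9): turn L to S, flip to white, move to (10,9). |black|=4 — new cell
Step 4: on WHITE (10,9): turn R to W, flip to black, move to (10,8). |black|=5 — new cell
Step 5: on WHITE (10,8): turn R to N, flip to black, move to (9,8). |black|=6 — new cell
Step 6: on WHITE (9,8): turn R to E, flip to black, move to (9,9). |black|=7 — REVISIT

Answer: yes 6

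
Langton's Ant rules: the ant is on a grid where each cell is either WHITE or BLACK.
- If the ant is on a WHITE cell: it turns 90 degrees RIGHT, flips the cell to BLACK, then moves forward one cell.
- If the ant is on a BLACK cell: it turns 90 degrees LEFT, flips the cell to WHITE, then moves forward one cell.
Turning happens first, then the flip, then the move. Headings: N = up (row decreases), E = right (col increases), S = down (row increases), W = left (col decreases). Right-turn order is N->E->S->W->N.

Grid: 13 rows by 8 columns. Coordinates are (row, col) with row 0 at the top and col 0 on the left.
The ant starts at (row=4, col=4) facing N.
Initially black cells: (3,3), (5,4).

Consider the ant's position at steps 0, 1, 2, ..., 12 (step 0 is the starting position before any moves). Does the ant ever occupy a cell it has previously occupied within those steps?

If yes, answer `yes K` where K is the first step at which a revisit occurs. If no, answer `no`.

Answer: yes 7

Derivation:
Step 1: on WHITE (4,4): turn R to E, flip to black, move to (4,5). |black|=3 — new cell
Step 2: on WHITE (4,5): turn R to S, flip to black, move to (5,5). |black|=4 — new cell
Step 3: on WHITE (5,5): turn R to W, flip to black, move to (5,4). |black|=5 — new cell
Step 4: on BLACK (5,4): turn L to S, flip to white, move to (6,4). |black|=4 — new cell
Step 5: on WHITE (6,4): turn R to W, flip to black, move to (6,3). |black|=5 — new cell
Step 6: on WHITE (6,3): turn R to N, flip to black, move to (5,3). |black|=6 — new cell
Step 7: on WHITE (5,3): turn R to E, flip to black, move to (5,4). |black|=7 — REVISIT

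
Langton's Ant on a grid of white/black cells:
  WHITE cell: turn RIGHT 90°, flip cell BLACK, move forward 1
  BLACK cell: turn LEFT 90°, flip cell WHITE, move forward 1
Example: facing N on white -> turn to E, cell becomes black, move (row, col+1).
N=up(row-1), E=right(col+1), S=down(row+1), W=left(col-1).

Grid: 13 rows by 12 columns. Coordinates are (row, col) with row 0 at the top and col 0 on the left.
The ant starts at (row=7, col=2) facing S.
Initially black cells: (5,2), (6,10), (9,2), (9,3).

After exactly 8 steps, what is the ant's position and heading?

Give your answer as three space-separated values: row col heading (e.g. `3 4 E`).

Step 1: on WHITE (7,2): turn R to W, flip to black, move to (7,1). |black|=5
Step 2: on WHITE (7,1): turn R to N, flip to black, move to (6,1). |black|=6
Step 3: on WHITE (6,1): turn R to E, flip to black, move to (6,2). |black|=7
Step 4: on WHITE (6,2): turn R to S, flip to black, move to (7,2). |black|=8
Step 5: on BLACK (7,2): turn L to E, flip to white, move to (7,3). |black|=7
Step 6: on WHITE (7,3): turn R to S, flip to black, move to (8,3). |black|=8
Step 7: on WHITE (8,3): turn R to W, flip to black, move to (8,2). |black|=9
Step 8: on WHITE (8,2): turn R to N, flip to black, move to (7,2). |black|=10

Answer: 7 2 N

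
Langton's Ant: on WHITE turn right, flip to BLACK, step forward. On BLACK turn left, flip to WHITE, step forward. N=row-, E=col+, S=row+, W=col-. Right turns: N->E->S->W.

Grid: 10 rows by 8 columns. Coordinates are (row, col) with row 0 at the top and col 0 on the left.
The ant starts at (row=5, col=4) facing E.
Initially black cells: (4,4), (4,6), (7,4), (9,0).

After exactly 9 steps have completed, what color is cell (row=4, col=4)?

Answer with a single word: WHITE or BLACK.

Answer: WHITE

Derivation:
Step 1: on WHITE (5,4): turn R to S, flip to black, move to (6,4). |black|=5
Step 2: on WHITE (6,4): turn R to W, flip to black, move to (6,3). |black|=6
Step 3: on WHITE (6,3): turn R to N, flip to black, move to (5,3). |black|=7
Step 4: on WHITE (5,3): turn R to E, flip to black, move to (5,4). |black|=8
Step 5: on BLACK (5,4): turn L to N, flip to white, move to (4,4). |black|=7
Step 6: on BLACK (4,4): turn L to W, flip to white, move to (4,3). |black|=6
Step 7: on WHITE (4,3): turn R to N, flip to black, move to (3,3). |black|=7
Step 8: on WHITE (3,3): turn R to E, flip to black, move to (3,4). |black|=8
Step 9: on WHITE (3,4): turn R to S, flip to black, move to (4,4). |black|=9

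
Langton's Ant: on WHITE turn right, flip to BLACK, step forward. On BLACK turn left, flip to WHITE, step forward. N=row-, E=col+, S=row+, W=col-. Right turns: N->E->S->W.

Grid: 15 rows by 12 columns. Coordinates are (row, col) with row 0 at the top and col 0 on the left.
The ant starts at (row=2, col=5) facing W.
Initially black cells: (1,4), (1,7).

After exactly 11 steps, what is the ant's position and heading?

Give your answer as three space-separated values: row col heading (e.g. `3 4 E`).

Answer: 4 6 S

Derivation:
Step 1: on WHITE (2,5): turn R to N, flip to black, move to (1,5). |black|=3
Step 2: on WHITE (1,5): turn R to E, flip to black, move to (1,6). |black|=4
Step 3: on WHITE (1,6): turn R to S, flip to black, move to (2,6). |black|=5
Step 4: on WHITE (2,6): turn R to W, flip to black, move to (2,5). |black|=6
Step 5: on BLACK (2,5): turn L to S, flip to white, move to (3,5). |black|=5
Step 6: on WHITE (3,5): turn R to W, flip to black, move to (3,4). |black|=6
Step 7: on WHITE (3,4): turn R to N, flip to black, move to (2,4). |black|=7
Step 8: on WHITE (2,4): turn R to E, flip to black, move to (2,5). |black|=8
Step 9: on WHITE (2,5): turn R to S, flip to black, move to (3,5). |black|=9
Step 10: on BLACK (3,5): turn L to E, flip to white, move to (3,6). |black|=8
Step 11: on WHITE (3,6): turn R to S, flip to black, move to (4,6). |black|=9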